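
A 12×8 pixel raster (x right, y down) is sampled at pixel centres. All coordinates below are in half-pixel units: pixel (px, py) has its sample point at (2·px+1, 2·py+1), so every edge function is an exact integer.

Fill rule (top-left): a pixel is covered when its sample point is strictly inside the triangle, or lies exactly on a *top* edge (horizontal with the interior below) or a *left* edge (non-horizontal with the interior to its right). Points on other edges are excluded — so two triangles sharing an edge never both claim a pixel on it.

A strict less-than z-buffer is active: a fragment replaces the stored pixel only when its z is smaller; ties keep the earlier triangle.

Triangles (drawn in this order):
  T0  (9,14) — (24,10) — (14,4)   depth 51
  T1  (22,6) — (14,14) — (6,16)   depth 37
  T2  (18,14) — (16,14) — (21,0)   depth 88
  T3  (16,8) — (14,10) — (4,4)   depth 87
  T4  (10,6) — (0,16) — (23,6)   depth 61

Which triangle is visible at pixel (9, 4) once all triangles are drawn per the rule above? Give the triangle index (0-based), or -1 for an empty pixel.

T0:
  2·area = 130  (B↔C swapped to make it positive)
  edge (9, 14)→(14, 4): d=(5,-10) top-left  bias=+0
  edge (14, 4)→(24, 10): d=(10,6) right/bottom  bias=-1
  edge (24, 10)→(9, 14): d=(-15,4) right/bottom  bias=-1
    (4,0)@(9, 1): e=[-65,0,195] → .  [on edge]
    (7,2)@(15, 5): e=[15,4,111] → X
    (8,2)@(17, 5): e=[35,-8,103] → .
    (6,3)@(13, 7): e=[5,36,89] → X
    (8,3)@(17, 7): e=[45,12,73] → X
    (9,3)@(19, 7): e=[65,0,65] → .  [on edge]
    (6,4)@(13, 9): e=[15,56,59] → X
    (9,4)@(19, 9): e=[75,20,35] → X
    (10,4)@(21, 9): e=[95,8,27] → X
    (11,4)@(23, 9): e=[115,-4,19] → .
    (5,5)@(11, 11): e=[5,88,37] → X
    (10,5)@(21, 11): e=[105,28,-3] → .
  covered (15 px):
    . . . . . . . . . . . .
    . . . . . . . . . . . .
    . . . . . . . X . . . .
    . . . . . . X X X . . .
    . . . . . . X X X X X .
    . . . . . X X X X X . .
    . . . . . X . . . . . .
    . . . . . . . . . . . .
T1:
  2·area = 48
  edge (22, 6)→(14, 14): d=(-8,8) right/bottom  bias=-1
  edge (14, 14)→(6, 16): d=(-8,2) right/bottom  bias=-1
  edge (6, 16)→(22, 6): d=(16,-10) top-left  bias=+0
    (11,2)@(23, 5): e=[0,54,-6] → .  [on edge]
    (10,3)@(21, 7): e=[0,42,6] → .  [on edge]
    (9,4)@(19, 9): e=[0,30,18] → .  [on edge]
    (7,5)@(15, 11): e=[16,22,10] → X
    (8,5)@(17, 11): e=[0,18,30] → .  [on edge]
    (5,6)@(11, 13): e=[32,14,2] → X
    (6,6)@(13, 13): e=[16,10,22] → X
    (7,6)@(15, 13): e=[0,6,42] → .  [on edge]
    (4,7)@(9, 15): e=[32,2,14] → X
    (5,7)@(11, 15): e=[16,-2,34] → .
    (6,7)@(13, 15): e=[0,-6,54] → .  [on edge]
  covered (4 px):
    . . . . . . . . . . . .
    . . . . . . . . . . . .
    . . . . . . . . . . . .
    . . . . . . . . . . . .
    . . . . . . . . . . . .
    . . . . . . . X . . . .
    . . . . . X X . . . . .
    . . . . X . . . . . . .
T2:
  2·area = 28
  edge (18, 14)→(16, 14): d=(-2,0) right/bottom  bias=-1
  edge (16, 14)→(21, 0): d=(5,-14) top-left  bias=+0
  edge (21, 0)→(18, 14): d=(-3,14) right/bottom  bias=-1
    (9,3)@(19, 7): e=[14,7,7] → X
    (10,3)@(21, 7): e=[14,35,-21] → .
    (9,4)@(19, 9): e=[10,17,1] → X
    (10,4)@(21, 9): e=[10,45,-27] → .
    (9,5)@(19, 11): e=[6,27,-5] → .
    (8,6)@(17, 13): e=[2,9,17] → X
    (9,6)@(19, 13): e=[2,37,-11] → .
    (8,7)@(17, 15): e=[-2,19,11] → .
  covered (3 px):
    . . . . . . . . . . . .
    . . . . . . . . . . . .
    . . . . . . . . . . . .
    . . . . . . . . . X . .
    . . . . . . . . . X . .
    . . . . . . . . . . . .
    . . . . . . . . X . . .
    . . . . . . . . . . . .
T3:
  2·area = 32
  edge (16, 8)→(14, 10): d=(-2,2) right/bottom  bias=-1
  edge (14, 10)→(4, 4): d=(-10,-6) top-left  bias=+0
  edge (4, 4)→(16, 8): d=(12,4) right/bottom  bias=-1
    (11,0)@(23, 1): e=[0,144,-112] → .  [on edge]
    (0,1)@(1, 3): e=[40,-8,0] → .  [on edge]
    (10,1)@(21, 3): e=[0,112,-80] → .  [on edge]
    (3,2)@(7, 5): e=[24,8,0] → .  [on edge]
    (9,2)@(19, 5): e=[0,80,-48] → .  [on edge]
    (4,3)@(9, 7): e=[16,0,16] → X  [on edge]
    (5,3)@(11, 7): e=[12,12,8] → X
    (6,3)@(13, 7): e=[8,24,0] → .  [on edge]
    (8,3)@(17, 7): e=[0,48,-16] → .  [on edge]
    (4,4)@(9, 9): e=[12,-20,40] → .
    (5,4)@(11, 9): e=[8,-8,32] → .
    (6,4)@(13, 9): e=[4,4,24] → X
    (7,4)@(15, 9): e=[0,16,16] → .  [on edge]
    (9,4)@(19, 9): e=[-8,40,0] → .  [on edge]
    (6,5)@(13, 11): e=[0,-16,48] → .  [on edge]
    (5,6)@(11, 13): e=[0,-48,80] → .  [on edge]
    (9,6)@(19, 13): e=[-16,0,48] → .  [on edge]
    (4,7)@(9, 15): e=[0,-80,112] → .  [on edge]
  covered (3 px):
    . . . . . . . . . . . .
    . . . . . . . . . . . .
    . . . . . . . . . . . .
    . . . . X X . . . . . .
    . . . . . . X . . . . .
    . . . . . . . . . . . .
    . . . . . . . . . . . .
    . . . . . . . . . . . .
T4:
  2·area = 130  (B↔C swapped to make it positive)
  edge (10, 6)→(23, 6): d=(13,0) top-left  bias=+0
  edge (23, 6)→(0, 16): d=(-23,10) right/bottom  bias=-1
  edge (0, 16)→(10, 6): d=(10,-10) top-left  bias=+0
    (7,0)@(15, 1): e=[-65,195,0] → .  [on edge]
    (6,1)@(13, 3): e=[-39,169,0] → .  [on edge]
    (5,2)@(11, 5): e=[-13,143,0] → .  [on edge]
    (4,3)@(9, 7): e=[13,117,0] → X  [on edge]
    (5,3)@(11, 7): e=[13,97,20] → X
    (6,3)@(13, 7): e=[13,77,40] → X
    (7,3)@(15, 7): e=[13,57,60] → X
    (8,3)@(17, 7): e=[13,37,80] → X
    (9,3)@(19, 7): e=[13,17,100] → X
    (10,3)@(21, 7): e=[13,-3,120] → .
    (3,4)@(7, 9): e=[39,91,0] → X  [on edge]
    (8,4)@(17, 9): e=[39,-9,100] → .
    (2,5)@(5, 11): e=[65,65,0] → X  [on edge]
    (1,6)@(3, 13): e=[91,39,0] → X  [on edge]
    (0,7)@(1, 15): e=[117,13,0] → X  [on edge]
  covered (18 px):
    . . . . . . . . . . . .
    . . . . . . . . . . . .
    . . . . . . . . . . . .
    . . . . X X X X X X . .
    . . . X X X X X . . . .
    . . X X X X . . . . . .
    . X X . . . . . . . . .
    X . . . . . . . . . . .

Z-buffer (winner per pixel, '.' = empty):
  . . . . . . . . . . . .
  . . . . . . . . . . . .
  . . . . . . . 0 . . . .
  . . . . 4 4 0 0 0 4 . .
  . . . 4 4 4 0 0 0 0 0 .
  . . 4 4 4 0 0 1 0 0 . .
  . 4 4 . . 1 1 . 2 . . .
  4 . . . 1 . . . . . . .

Answer: 0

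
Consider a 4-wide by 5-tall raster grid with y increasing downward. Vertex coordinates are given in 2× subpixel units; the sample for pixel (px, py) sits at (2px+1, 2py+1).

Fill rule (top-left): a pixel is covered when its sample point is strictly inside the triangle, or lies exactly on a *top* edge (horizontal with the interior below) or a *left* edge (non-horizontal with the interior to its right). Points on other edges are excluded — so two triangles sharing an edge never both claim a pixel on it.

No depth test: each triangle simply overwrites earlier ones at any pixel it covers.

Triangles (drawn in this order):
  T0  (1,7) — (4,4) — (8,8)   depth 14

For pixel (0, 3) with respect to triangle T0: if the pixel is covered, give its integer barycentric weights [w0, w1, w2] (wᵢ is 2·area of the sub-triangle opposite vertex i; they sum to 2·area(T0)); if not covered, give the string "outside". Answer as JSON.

T0:
  2·area = 24
  edge (1, 7)→(4, 4): d=(3,-3) top-left  bias=+0
  edge (4, 4)→(8, 8): d=(4,4) right/bottom  bias=-1
  edge (8, 8)→(1, 7): d=(-7,-1) top-left  bias=+0
    (0,0)@(1, 1): e=[-18,0,42] → ·  [on edge]
    (3,0)@(7, 1): e=[0,-24,48] → ·  [on edge]
    (1,1)@(3, 3): e=[-6,0,30] → ·  [on edge]
    (2,1)@(5, 3): e=[0,-8,32] → ·  [on edge]
    (1,2)@(3, 5): e=[0,8,16] → #  [on edge]
    (2,2)@(5, 5): e=[6,0,18] → ·  [on edge]
    (0,3)@(1, 7): e=[0,24,0] → #  [on edge]
    (2,3)@(5, 7): e=[12,8,4] → #
    (3,3)@(7, 7): e=[18,0,6] → ·  [on edge]
    (0,4)@(1, 9): e=[6,32,-14] → ·
    (1,4)@(3, 9): e=[12,24,-12] → ·
    (2,4)@(5, 9): e=[18,16,-10] → ·
  covered (4 px):
    · · · ·
    · · · ·
    · # · ·
    # # # ·
    · · · ·

Final: [24,0,0]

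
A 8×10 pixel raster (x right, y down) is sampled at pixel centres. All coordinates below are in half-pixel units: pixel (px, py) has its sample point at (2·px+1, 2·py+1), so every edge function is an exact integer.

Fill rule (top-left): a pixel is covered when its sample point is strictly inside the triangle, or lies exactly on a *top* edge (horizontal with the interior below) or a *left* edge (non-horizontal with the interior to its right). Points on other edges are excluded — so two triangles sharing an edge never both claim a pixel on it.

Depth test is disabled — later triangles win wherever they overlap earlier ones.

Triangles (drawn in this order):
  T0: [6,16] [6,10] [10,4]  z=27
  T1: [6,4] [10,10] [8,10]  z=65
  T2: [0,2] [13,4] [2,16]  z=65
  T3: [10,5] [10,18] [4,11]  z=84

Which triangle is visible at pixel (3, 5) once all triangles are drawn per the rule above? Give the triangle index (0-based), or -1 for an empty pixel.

T0:
  2·area = 24
  edge (6, 16)→(6, 10): d=(0,-6) top-left  bias=+0
  edge (6, 10)→(10, 4): d=(4,-6) top-left  bias=+0
  edge (10, 4)→(6, 16): d=(-4,12) right/bottom  bias=-1
    (5,0)@(11, 1): e=[30,-6,0] → ·  [on edge]
    (4,3)@(9, 7): e=[18,6,0] → ·  [on edge]
    (3,4)@(7, 9): e=[6,2,16] → █
    (4,4)@(9, 9): e=[18,14,-8] → ·
    (3,5)@(7, 11): e=[6,10,8] → █
    (4,5)@(9, 11): e=[18,22,-16] → ·
    (3,6)@(7, 13): e=[6,18,0] → ·  [on edge]
    (2,9)@(5, 19): e=[-6,30,0] → ·  [on edge]
  covered (2 px):
    · · · · · · · ·
    · · · · · · · ·
    · · · · · · · ·
    · · · · · · · ·
    · · · █ · · · ·
    · · · █ · · · ·
    · · · · · · · ·
    · · · · · · · ·
    · · · · · · · ·
    · · · · · · · ·
T1:
  2·area = 12
  edge (6, 4)→(10, 10): d=(4,6) right/bottom  bias=-1
  edge (10, 10)→(8, 10): d=(-2,0) right/bottom  bias=-1
  edge (8, 10)→(6, 4): d=(-2,-6) top-left  bias=+0
    (2,0)@(5, 1): e=[-6,18,0] → ·  [on edge]
    (3,3)@(7, 7): e=[6,6,0] → █  [on edge]
    (4,3)@(9, 7): e=[-6,6,12] → ·
    (3,4)@(7, 9): e=[14,2,-4] → ·
    (4,4)@(9, 9): e=[2,2,8] → █
    (5,4)@(11, 9): e=[-10,2,20] → ·
    (4,5)@(9, 11): e=[10,-2,4] → ·
    (4,6)@(9, 13): e=[18,-6,0] → ·  [on edge]
    (5,9)@(11, 19): e=[30,-18,0] → ·  [on edge]
  covered (2 px):
    · · · · · · · ·
    · · · · · · · ·
    · · · · · · · ·
    · · · █ · · · ·
    · · · · █ · · ·
    · · · · · · · ·
    · · · · · · · ·
    · · · · · · · ·
    · · · · · · · ·
    · · · · · · · ·
T2:
  2·area = 178
  edge (0, 2)→(13, 4): d=(13,2) right/bottom  bias=-1
  edge (13, 4)→(2, 16): d=(-11,12) right/bottom  bias=-1
  edge (2, 16)→(0, 2): d=(-2,-14) top-left  bias=+0
    (0,1)@(1, 3): e=[11,155,12] → █
    (1,1)@(3, 3): e=[7,131,40] → █
    (2,1)@(5, 3): e=[3,107,68] → █
    (3,1)@(7, 3): e=[-1,83,96] → ·
    (0,2)@(1, 5): e=[37,133,8] → █
    (3,2)@(7, 5): e=[25,61,92] → █
    (4,2)@(9, 5): e=[21,37,120] → █
    (5,2)@(11, 5): e=[17,13,148] → █
    (6,2)@(13, 5): e=[13,-11,176] → ·
    (0,3)@(1, 7): e=[63,111,4] → █
    (5,3)@(11, 7): e=[43,-9,144] → ·
    (0,4)@(1, 9): e=[89,89,0] → █  [on edge]
  covered (21 px):
    · · · · · · · ·
    █ █ █ · · · · ·
    █ █ █ █ █ █ · ·
    █ █ █ █ █ · · ·
    █ █ █ █ · · · ·
    · █ █ · · · · ·
    · █ · · · · · ·
    · · · · · · · ·
    · · · · · · · ·
    · · · · · · · ·
T3:
  2·area = 78
  edge (10, 5)→(10, 18): d=(0,13) right/bottom  bias=-1
  edge (10, 18)→(4, 11): d=(-6,-7) top-left  bias=+0
  edge (4, 11)→(10, 5): d=(6,-6) top-left  bias=+0
    (4,3)@(9, 7): e=[13,59,6] → █
    (5,3)@(11, 7): e=[-13,73,18] → ·
    (3,4)@(7, 9): e=[39,33,6] → █
    (5,4)@(11, 9): e=[-13,61,30] → ·
    (2,5)@(5, 11): e=[65,7,6] → █
    (5,5)@(11, 11): e=[-13,49,42] → ·
    (2,6)@(5, 13): e=[65,-5,18] → ·
    (3,6)@(7, 13): e=[39,9,30] → █
    (5,6)@(11, 13): e=[-13,37,54] → ·
    (3,7)@(7, 15): e=[39,-3,42] → ·
    (4,7)@(9, 15): e=[13,11,54] → █
    (5,7)@(11, 15): e=[-13,25,66] → ·
  covered (9 px):
    · · · · · · · ·
    · · · · · · · ·
    · · · · · · · ·
    · · · · █ · · ·
    · · · █ █ · · ·
    · · █ █ █ · · ·
    · · · █ █ · · ·
    · · · · █ · · ·
    · · · · · · · ·
    · · · · · · · ·

Z-buffer (winner per pixel, '.' = empty):
  . . . . . . . .
  2 2 2 . . . . .
  2 2 2 2 2 2 . .
  2 2 2 2 3 . . .
  2 2 2 3 3 . . .
  . 2 3 3 3 . . .
  . 2 . 3 3 . . .
  . . . . 3 . . .
  . . . . . . . .
  . . . . . . . .

Final: 3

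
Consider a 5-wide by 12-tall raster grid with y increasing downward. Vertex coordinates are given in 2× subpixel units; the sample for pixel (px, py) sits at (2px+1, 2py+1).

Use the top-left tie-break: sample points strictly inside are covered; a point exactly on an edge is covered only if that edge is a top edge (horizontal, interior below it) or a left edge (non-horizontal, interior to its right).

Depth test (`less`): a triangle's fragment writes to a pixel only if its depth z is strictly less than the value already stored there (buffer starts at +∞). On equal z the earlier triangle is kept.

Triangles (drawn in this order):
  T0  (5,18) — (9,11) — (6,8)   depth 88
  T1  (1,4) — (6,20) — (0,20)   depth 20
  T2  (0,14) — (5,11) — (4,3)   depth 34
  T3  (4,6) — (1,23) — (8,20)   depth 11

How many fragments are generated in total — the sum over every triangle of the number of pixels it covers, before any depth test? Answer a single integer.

T0:
  2·area = 33  (B↔C swapped to make it positive)
  edge (5, 18)→(6, 8): d=(1,-10) top-left  bias=+0
  edge (6, 8)→(9, 11): d=(3,3) right/bottom  bias=-1
  edge (9, 11)→(5, 18): d=(-4,7) right/bottom  bias=-1
    (0,1)@(1, 3): e=[-55,0,88] → ·  [on edge]
    (1,2)@(3, 5): e=[-33,0,66] → ·  [on edge]
    (2,3)@(5, 7): e=[-11,0,44] → ·  [on edge]
    (3,4)@(7, 9): e=[11,0,22] → ·  [on edge]
    (3,5)@(7, 11): e=[13,6,14] → █
    (4,5)@(9, 11): e=[33,0,0] → ·  [on edge]
    (3,6)@(7, 13): e=[15,12,6] → █
    (4,6)@(9, 13): e=[35,6,-8] → ·
    (3,7)@(7, 15): e=[17,18,-2] → ·
  covered (2 px):
    · · · · ·
    · · · · ·
    · · · · ·
    · · · · ·
    · · · · ·
    · · · █ ·
    · · · █ ·
    · · · · ·
    · · · · ·
    · · · · ·
    · · · · ·
    · · · · ·
T1:
  2·area = 96
  edge (1, 4)→(6, 20): d=(5,16) right/bottom  bias=-1
  edge (6, 20)→(0, 20): d=(-6,0) right/bottom  bias=-1
  edge (0, 20)→(1, 4): d=(1,-16) top-left  bias=+0
    (0,2)@(1, 5): e=[5,90,1] → █
    (1,2)@(3, 5): e=[-27,90,33] → ·
    (0,3)@(1, 7): e=[15,78,3] → █
    (1,3)@(3, 7): e=[-17,78,35] → ·
    (0,4)@(1, 9): e=[25,66,5] → █
    (1,4)@(3, 9): e=[-7,66,37] → ·
    (0,5)@(1, 11): e=[35,54,7] → █
    (1,5)@(3, 11): e=[3,54,39] → █
    (2,5)@(5, 11): e=[-29,54,71] → ·
    (0,6)@(1, 13): e=[45,42,9] → █
    (2,6)@(5, 13): e=[-19,42,73] → ·
    (0,7)@(1, 15): e=[55,30,11] → █
  covered (15 px):
    · · · · ·
    · · · · ·
    █ · · · ·
    █ · · · ·
    █ · · · ·
    █ █ · · ·
    █ █ · · ·
    █ █ · · ·
    █ █ █ · ·
    █ █ █ · ·
    · · · · ·
    · · · · ·
T2:
  2·area = 43  (B↔C swapped to make it positive)
  edge (0, 14)→(4, 3): d=(4,-11) top-left  bias=+0
  edge (4, 3)→(5, 11): d=(1,8) right/bottom  bias=-1
  edge (5, 11)→(0, 14): d=(-5,3) right/bottom  bias=-1
    (1,3)@(3, 7): e=[5,12,26] → █
    (2,3)@(5, 7): e=[27,-4,20] → ·
    (1,4)@(3, 9): e=[13,14,16] → █
    (2,4)@(5, 9): e=[35,-2,10] → ·
    (1,5)@(3, 11): e=[21,16,6] → █
    (2,5)@(5, 11): e=[43,0,0] → ·  [on edge]
    (0,6)@(1, 13): e=[7,34,2] → █
    (1,6)@(3, 13): e=[29,18,-4] → ·
    (0,7)@(1, 15): e=[15,36,-8] → ·
  covered (4 px):
    · · · · ·
    · · · · ·
    · · · · ·
    · █ · · ·
    · █ · · ·
    · █ · · ·
    █ · · · ·
    · · · · ·
    · · · · ·
    · · · · ·
    · · · · ·
    · · · · ·
T3:
  2·area = 110  (B↔C swapped to make it positive)
  edge (4, 6)→(8, 20): d=(4,14) right/bottom  bias=-1
  edge (8, 20)→(1, 23): d=(-7,3) right/bottom  bias=-1
  edge (1, 23)→(4, 6): d=(3,-17) top-left  bias=+0
    (2,5)@(5, 11): e=[6,72,32] → █
    (3,5)@(7, 11): e=[-22,66,66] → ·
    (1,6)@(3, 13): e=[42,64,4] → █
    (3,6)@(7, 13): e=[-14,52,72] → ·
    (1,7)@(3, 15): e=[50,50,10] → █
    (3,7)@(7, 15): e=[-6,38,78] → ·
    (1,8)@(3, 17): e=[58,36,16] → █
    (3,8)@(7, 17): e=[2,24,84] → █
    (4,8)@(9, 17): e=[-26,18,118] → ·
    (1,9)@(3, 19): e=[66,22,22] → █
    (4,9)@(9, 19): e=[-18,4,124] → ·
    (1,10)@(3, 21): e=[74,8,28] → █
    (0,11)@(1, 23): e=[110,0,0] → ·  [on edge]
  covered (13 px):
    · · · · ·
    · · · · ·
    · · · · ·
    · · · · ·
    · · · · ·
    · · █ · ·
    · █ █ · ·
    · █ █ · ·
    · █ █ █ ·
    · █ █ █ ·
    · █ █ · ·
    · · · · ·

Final: 34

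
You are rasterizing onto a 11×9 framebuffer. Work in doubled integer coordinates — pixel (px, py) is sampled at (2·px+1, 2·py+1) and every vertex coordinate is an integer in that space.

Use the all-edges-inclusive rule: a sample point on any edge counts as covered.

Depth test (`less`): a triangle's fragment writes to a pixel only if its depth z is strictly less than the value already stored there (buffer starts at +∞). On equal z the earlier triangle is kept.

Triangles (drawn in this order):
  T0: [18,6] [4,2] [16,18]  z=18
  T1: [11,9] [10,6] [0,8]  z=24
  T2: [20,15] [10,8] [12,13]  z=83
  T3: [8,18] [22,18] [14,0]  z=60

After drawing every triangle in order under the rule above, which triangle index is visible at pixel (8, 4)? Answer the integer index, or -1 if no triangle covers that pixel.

T0:
  2·area = 176  (B↔C swapped to make it positive)
  edge (18, 6)→(16, 18): d=(-2,12) inclusive
  edge (16, 18)→(4, 2): d=(-12,-16) inclusive
  edge (4, 2)→(18, 6): d=(14,4) inclusive
    (2,1)@(5, 3): e=[162,4,10] → #
    (3,1)@(7, 3): e=[138,36,2] → #
    (4,1)@(9, 3): e=[114,68,-6] → ·
    (2,2)@(5, 5): e=[158,-20,38] → ·
    (3,2)@(7, 5): e=[134,12,30] → #
    (4,2)@(9, 5): e=[110,44,22] → #
    (5,2)@(11, 5): e=[86,76,14] → #
    (6,2)@(13, 5): e=[62,108,6] → #
    (7,2)@(15, 5): e=[38,140,-2] → ·
    (3,3)@(7, 7): e=[130,-12,58] → ·
    (4,3)@(9, 7): e=[106,20,50] → #
    (7,3)@(15, 7): e=[34,116,26] → #
  covered (22 px):
    · · · · · · · · · · ·
    · · # # · · · · · · ·
    · · · # # # # · · · ·
    · · · · # # # # # · ·
    · · · · · # # # # · ·
    · · · · · # # # # · ·
    · · · · · · # # · · ·
    · · · · · · · # · · ·
    · · · · · · · · · · ·
T1:
  2·area = 32  (B↔C swapped to make it positive)
  edge (11, 9)→(0, 8): d=(-11,-1) inclusive
  edge (0, 8)→(10, 6): d=(10,-2) inclusive
  edge (10, 6)→(11, 9): d=(1,3) inclusive
    (4,1)@(9, 3): e=[64,-32,0] → ·  [on edge]
    (7,2)@(15, 5): e=[48,0,-16] → ·  [on edge]
    (2,3)@(5, 7): e=[16,0,16] → #  [on edge]
    (3,3)@(7, 7): e=[18,4,10] → #
    (4,3)@(9, 7): e=[20,8,4] → #
    (5,3)@(11, 7): e=[22,12,-2] → ·
    (2,4)@(5, 9): e=[-6,20,18] → ·
    (3,4)@(7, 9): e=[-4,24,12] → ·
    (4,4)@(9, 9): e=[-2,28,6] → ·
    (5,4)@(11, 9): e=[0,32,0] → #  [on edge]
    (6,4)@(13, 9): e=[2,36,-6] → ·
    (5,5)@(11, 11): e=[-22,52,2] → ·
    (6,7)@(13, 15): e=[-64,96,0] → ·  [on edge]
  covered (4 px):
    · · · · · · · · · · ·
    · · · · · · · · · · ·
    · · · · · · · · · · ·
    · · # # # · · · · · ·
    · · · · · # · · · · ·
    · · · · · · · · · · ·
    · · · · · · · · · · ·
    · · · · · · · · · · ·
    · · · · · · · · · · ·
T2:
  2·area = 36  (B↔C swapped to make it positive)
  edge (20, 15)→(12, 13): d=(-8,-2) inclusive
  edge (12, 13)→(10, 8): d=(-2,-5) inclusive
  edge (10, 8)→(20, 15): d=(10,7) inclusive
    (5,4)@(11, 9): e=[30,3,3] → #
    (6,4)@(13, 9): e=[34,13,-11] → ·
    (5,5)@(11, 11): e=[14,-1,23] → ·
    (6,5)@(13, 11): e=[18,9,9] → #
    (7,5)@(15, 11): e=[22,19,-5] → ·
    (6,6)@(13, 13): e=[2,5,29] → #
    (7,6)@(15, 13): e=[6,15,15] → #
    (8,6)@(17, 13): e=[10,25,1] → #
    (9,6)@(19, 13): e=[14,35,-13] → ·
    (6,7)@(13, 15): e=[-14,1,49] → ·
    (7,7)@(15, 15): e=[-10,11,35] → ·
    (8,7)@(17, 15): e=[-6,21,21] → ·
  covered (5 px):
    · · · · · · · · · · ·
    · · · · · · · · · · ·
    · · · · · · · · · · ·
    · · · · · · · · · · ·
    · · · · · # · · · · ·
    · · · · · · # · · · ·
    · · · · · · # # # · ·
    · · · · · · · · · · ·
    · · · · · · · · · · ·
T3:
  2·area = 252  (B↔C swapped to make it positive)
  edge (8, 18)→(14, 0): d=(6,-18) inclusive
  edge (14, 0)→(22, 18): d=(8,18) inclusive
  edge (22, 18)→(8, 18): d=(-14,0) inclusive
    (6,1)@(13, 3): e=[0,42,210] → #  [on edge]
    (7,1)@(15, 3): e=[36,6,210] → #
    (8,1)@(17, 3): e=[72,-30,210] → ·
    (6,2)@(13, 5): e=[12,58,182] → #
    (8,2)@(17, 5): e=[84,-14,182] → ·
    (6,3)@(13, 7): e=[24,74,154] → #
    (8,3)@(17, 7): e=[96,2,154] → #
    (9,3)@(19, 7): e=[132,-34,154] → ·
    (5,4)@(11, 9): e=[0,126,126] → #  [on edge]
    (9,4)@(19, 9): e=[144,-18,126] → ·
    (5,5)@(11, 11): e=[12,142,98] → #
    (9,5)@(19, 11): e=[156,-2,98] → ·
    (4,7)@(9, 15): e=[0,210,42] → #  [on edge]
  covered (33 px):
    · · · · · · · · · · ·
    · · · · · · # # · · ·
    · · · · · · # # · · ·
    · · · · · · # # # · ·
    · · · · · # # # # · ·
    · · · · · # # # # · ·
    · · · · · # # # # # ·
    · · · · # # # # # # ·
    · · · · # # # # # # #

Z-buffer (winner per pixel, '.' = empty):
  . . . . . . . . . . .
  . . 0 0 . . 3 3 . . .
  . . . 0 0 0 0 3 . . .
  . . 1 1 0 0 0 0 0 . .
  . . . . . 0 0 0 0 . .
  . . . . . 0 0 0 0 . .
  . . . . . 3 0 0 3 3 .
  . . . . 3 3 3 0 3 3 .
  . . . . 3 3 3 3 3 3 3

Result: 0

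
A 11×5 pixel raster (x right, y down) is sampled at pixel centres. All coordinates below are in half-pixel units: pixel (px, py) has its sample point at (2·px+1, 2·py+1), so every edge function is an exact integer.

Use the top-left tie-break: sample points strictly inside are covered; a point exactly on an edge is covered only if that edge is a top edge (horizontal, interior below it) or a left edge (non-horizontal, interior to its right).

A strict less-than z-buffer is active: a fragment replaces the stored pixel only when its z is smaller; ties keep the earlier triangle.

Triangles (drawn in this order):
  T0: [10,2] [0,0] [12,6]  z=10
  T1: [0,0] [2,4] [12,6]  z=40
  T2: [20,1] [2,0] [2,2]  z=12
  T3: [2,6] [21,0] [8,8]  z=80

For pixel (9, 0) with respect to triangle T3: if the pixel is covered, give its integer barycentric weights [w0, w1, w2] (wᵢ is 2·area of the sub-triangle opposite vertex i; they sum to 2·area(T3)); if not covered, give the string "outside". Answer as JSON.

T0:
  2·area = 36  (B↔C swapped to make it positive)
  edge (10, 2)→(12, 6): d=(2,4) right/bottom  bias=-1
  edge (12, 6)→(0, 0): d=(-12,-6) top-left  bias=+0
  edge (0, 0)→(10, 2): d=(10,2) right/bottom  bias=-1
    (1,0)@(3, 1): e=[26,6,4] → █
    (2,0)@(5, 1): e=[18,18,0] → ·  [on edge]
    (1,1)@(3, 3): e=[30,-18,24] → ·
    (3,1)@(7, 3): e=[14,6,16] → █
    (4,1)@(9, 3): e=[6,18,12] → █
    (5,1)@(11, 3): e=[-2,30,8] → ·
    (7,1)@(15, 3): e=[-18,54,0] → ·  [on edge]
    (3,2)@(7, 5): e=[18,-18,36] → ·
    (4,2)@(9, 5): e=[10,-6,32] → ·
    (5,2)@(11, 5): e=[2,6,28] → █
    (6,2)@(13, 5): e=[-6,18,24] → ·
    (5,3)@(11, 7): e=[6,-18,48] → ·
  covered (4 px):
    · █ · · · · · · · · ·
    · · · █ █ · · · · · ·
    · · · · · █ · · · · ·
    · · · · · · · · · · ·
    · · · · · · · · · · ·
T1:
  2·area = 36  (B↔C swapped to make it positive)
  edge (0, 0)→(12, 6): d=(12,6) right/bottom  bias=-1
  edge (12, 6)→(2, 4): d=(-10,-2) top-left  bias=+0
  edge (2, 4)→(0, 0): d=(-2,-4) top-left  bias=+0
    (0,0)@(1, 1): e=[6,28,2] → █
    (1,0)@(3, 1): e=[-6,32,10] → ·
    (0,1)@(1, 3): e=[30,8,-2] → ·
    (1,1)@(3, 3): e=[18,12,6] → █
    (2,1)@(5, 3): e=[6,16,14] → █
    (3,1)@(7, 3): e=[-6,20,22] → ·
    (1,2)@(3, 5): e=[42,-8,2] → ·
    (2,2)@(5, 5): e=[30,-4,10] → ·
    (3,2)@(7, 5): e=[18,0,18] → █  [on edge]
    (4,2)@(9, 5): e=[6,4,26] → █
    (5,2)@(11, 5): e=[-6,8,34] → ·
    (3,3)@(7, 7): e=[42,-20,14] → ·
    (8,3)@(17, 7): e=[-18,0,54] → ·  [on edge]
  covered (5 px):
    █ · · · · · · · · · ·
    · █ █ · · · · · · · ·
    · · · █ █ · · · · · ·
    · · · · · · · · · · ·
    · · · · · · · · · · ·
T2:
  2·area = 36  (B↔C swapped to make it positive)
  edge (20, 1)→(2, 2): d=(-18,1) right/bottom  bias=-1
  edge (2, 2)→(2, 0): d=(0,-2) top-left  bias=+0
  edge (2, 0)→(20, 1): d=(18,1) right/bottom  bias=-1
    (1,0)@(3, 1): e=[17,2,17] → █
    (2,0)@(5, 1): e=[15,6,15] → █
    (3,0)@(7, 1): e=[13,10,13] → █
    (4,0)@(9, 1): e=[11,14,11] → █
    (5,0)@(11, 1): e=[9,18,9] → █
    (6,0)@(13, 1): e=[7,22,7] → █
    (7,0)@(15, 1): e=[5,26,5] → █
    (8,0)@(17, 1): e=[3,30,3] → █
    (9,0)@(19, 1): e=[1,34,1] → █
    (10,0)@(21, 1): e=[-1,38,-1] → ·
    (1,1)@(3, 3): e=[-19,2,53] → ·
    (2,1)@(5, 3): e=[-21,6,51] → ·
  covered (9 px):
    · █ █ █ █ █ █ █ █ █ ·
    · · · · · · · · · · ·
    · · · · · · · · · · ·
    · · · · · · · · · · ·
    · · · · · · · · · · ·
T3:
  2·area = 74
  edge (2, 6)→(21, 0): d=(19,-6) top-left  bias=+0
  edge (21, 0)→(8, 8): d=(-13,8) right/bottom  bias=-1
  edge (8, 8)→(2, 6): d=(-6,-2) top-left  bias=+0
    (9,0)@(19, 1): e=[7,3,64] → █
    (10,0)@(21, 1): e=[19,-13,68] → ·
    (6,1)@(13, 3): e=[9,25,40] → █
    (7,1)@(15, 3): e=[21,9,44] → █
    (8,1)@(17, 3): e=[33,-7,48] → ·
    (9,1)@(19, 3): e=[45,-23,52] → ·
    (3,2)@(7, 5): e=[11,47,16] → █
    (4,2)@(9, 5): e=[23,31,20] → █
    (5,2)@(11, 5): e=[35,15,24] → █
    (6,2)@(13, 5): e=[47,-1,28] → ·
    (7,2)@(15, 5): e=[59,-17,32] → ·
    (2,3)@(5, 7): e=[37,37,0] → █  [on edge]
    (5,4)@(11, 9): e=[111,-37,0] → ·  [on edge]
  covered (9 px):
    · · · · · · · · · █ ·
    · · · · · · █ █ · · ·
    · · · █ █ █ · · · · ·
    · · █ █ █ · · · · · ·
    · · · · · · · · · · ·

Final: [3,64,7]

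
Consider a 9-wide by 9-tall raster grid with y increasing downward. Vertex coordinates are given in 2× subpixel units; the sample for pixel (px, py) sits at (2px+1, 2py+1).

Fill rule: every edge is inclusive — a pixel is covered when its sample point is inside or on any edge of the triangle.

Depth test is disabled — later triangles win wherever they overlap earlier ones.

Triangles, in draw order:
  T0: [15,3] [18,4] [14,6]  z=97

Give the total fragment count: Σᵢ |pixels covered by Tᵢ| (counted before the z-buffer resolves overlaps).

T0:
  2·area = 10
  edge (15, 3)→(18, 4): d=(3,1) inclusive
  edge (18, 4)→(14, 6): d=(-4,2) inclusive
  edge (14, 6)→(15, 3): d=(1,-3) inclusive
    (4,0)@(9, 1): e=[0,30,-20] → .  [on edge]
    (7,1)@(15, 3): e=[0,10,0] → X  [on edge]
    (8,1)@(17, 3): e=[-2,6,6] → .
    (7,2)@(15, 5): e=[6,2,2] → X
    (8,2)@(17, 5): e=[4,-2,8] → .
    (7,3)@(15, 7): e=[12,-6,4] → .
    (6,4)@(13, 9): e=[20,-10,0] → .  [on edge]
    (5,7)@(11, 15): e=[40,-30,0] → .  [on edge]
  covered (2 px):
    . . . . . . . . .
    . . . . . . . X .
    . . . . . . . X .
    . . . . . . . . .
    . . . . . . . . .
    . . . . . . . . .
    . . . . . . . . .
    . . . . . . . . .
    . . . . . . . . .

Answer: 2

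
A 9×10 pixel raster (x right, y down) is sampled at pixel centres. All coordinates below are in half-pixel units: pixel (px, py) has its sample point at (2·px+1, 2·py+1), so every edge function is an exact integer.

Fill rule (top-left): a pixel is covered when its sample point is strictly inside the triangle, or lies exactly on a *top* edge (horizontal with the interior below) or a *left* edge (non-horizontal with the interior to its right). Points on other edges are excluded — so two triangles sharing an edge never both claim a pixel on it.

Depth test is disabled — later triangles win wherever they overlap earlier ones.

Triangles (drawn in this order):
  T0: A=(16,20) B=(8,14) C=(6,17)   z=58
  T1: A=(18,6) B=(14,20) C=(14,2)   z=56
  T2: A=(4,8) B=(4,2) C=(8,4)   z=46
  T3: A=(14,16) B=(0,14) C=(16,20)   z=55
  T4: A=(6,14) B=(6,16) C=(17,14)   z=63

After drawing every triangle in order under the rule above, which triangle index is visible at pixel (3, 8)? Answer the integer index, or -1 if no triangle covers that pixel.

T0:
  2·area = 36  (B↔C swapped to make it positive)
  edge (16, 20)→(6, 17): d=(-10,-3) top-left  bias=+0
  edge (6, 17)→(8, 14): d=(2,-3) top-left  bias=+0
  edge (8, 14)→(16, 20): d=(8,6) right/bottom  bias=-1
    (4,7)@(9, 15): e=[29,5,2] → #
    (5,7)@(11, 15): e=[35,11,-10] → ·
    (3,8)@(7, 17): e=[3,3,30] → #
    (5,8)@(11, 17): e=[15,15,6] → #
    (6,8)@(13, 17): e=[21,21,-6] → ·
    (3,9)@(7, 19): e=[-17,7,46] → ·
    (4,9)@(9, 19): e=[-11,13,34] → ·
    (5,9)@(11, 19): e=[-5,19,22] → ·
    (6,9)@(13, 19): e=[1,25,10] → #
    (7,9)@(15, 19): e=[7,31,-2] → ·
  covered (5 px):
    · · · · · · · · ·
    · · · · · · · · ·
    · · · · · · · · ·
    · · · · · · · · ·
    · · · · · · · · ·
    · · · · · · · · ·
    · · · · · · · · ·
    · · · · # · · · ·
    · · · # # # · · ·
    · · · · · · # · ·
T1:
  2·area = 72
  edge (18, 6)→(14, 20): d=(-4,14) right/bottom  bias=-1
  edge (14, 20)→(14, 2): d=(0,-18) top-left  bias=+0
  edge (14, 2)→(18, 6): d=(4,4) right/bottom  bias=-1
    (6,0)@(13, 1): e=[90,-18,0] → ·  [on edge]
    (7,1)@(15, 3): e=[54,18,0] → ·  [on edge]
    (7,2)@(15, 5): e=[46,18,8] → #
    (8,2)@(17, 5): e=[18,54,0] → ·  [on edge]
    (7,3)@(15, 7): e=[38,18,16] → #
    (8,3)@(17, 7): e=[10,54,8] → #
    (7,4)@(15, 9): e=[30,18,24] → #
    (7,5)@(15, 11): e=[22,18,32] → #
    (8,5)@(17, 11): e=[-6,54,24] → ·
    (7,6)@(15, 13): e=[14,18,40] → #
    (8,6)@(17, 13): e=[-14,54,32] → ·
    (7,7)@(15, 15): e=[6,18,48] → #
  covered (8 px):
    · · · · · · · · ·
    · · · · · · · · ·
    · · · · · · · # ·
    · · · · · · · # #
    · · · · · · · # #
    · · · · · · · # ·
    · · · · · · · # ·
    · · · · · · · # ·
    · · · · · · · · ·
    · · · · · · · · ·
T2:
  2·area = 24
  edge (4, 8)→(4, 2): d=(0,-6) top-left  bias=+0
  edge (4, 2)→(8, 4): d=(4,2) right/bottom  bias=-1
  edge (8, 4)→(4, 8): d=(-4,4) right/bottom  bias=-1
    (5,0)@(11, 1): e=[42,-18,0] → ·  [on edge]
    (2,1)@(5, 3): e=[6,2,16] → #
    (3,1)@(7, 3): e=[18,-2,8] → ·
    (4,1)@(9, 3): e=[30,-6,0] → ·  [on edge]
    (2,2)@(5, 5): e=[6,10,8] → #
    (3,2)@(7, 5): e=[18,6,0] → ·  [on edge]
    (2,3)@(5, 7): e=[6,18,0] → ·  [on edge]
    (1,4)@(3, 9): e=[-6,30,0] → ·  [on edge]
    (0,5)@(1, 11): e=[-18,42,0] → ·  [on edge]
  covered (2 px):
    · · · · · · · · ·
    · · # · · · · · ·
    · · # · · · · · ·
    · · · · · · · · ·
    · · · · · · · · ·
    · · · · · · · · ·
    · · · · · · · · ·
    · · · · · · · · ·
    · · · · · · · · ·
    · · · · · · · · ·
T3:
  2·area = 52  (B↔C swapped to make it positive)
  edge (14, 16)→(16, 20): d=(2,4) right/bottom  bias=-1
  edge (16, 20)→(0, 14): d=(-16,-6) top-left  bias=+0
  edge (0, 14)→(14, 16): d=(14,2) right/bottom  bias=-1
    (1,7)@(3, 15): e=[42,2,8] → #
    (2,7)@(5, 15): e=[34,14,4] → #
    (3,7)@(7, 15): e=[26,26,0] → ·  [on edge]
    (1,8)@(3, 17): e=[46,-30,36] → ·
    (2,8)@(5, 17): e=[38,-18,32] → ·
    (4,8)@(9, 17): e=[22,6,24] → #
    (5,8)@(11, 17): e=[14,18,20] → #
    (6,8)@(13, 17): e=[6,30,16] → #
    (7,8)@(15, 17): e=[-2,42,12] → ·
    (4,9)@(9, 19): e=[26,-26,52] → ·
    (5,9)@(11, 19): e=[18,-14,48] → ·
    (6,9)@(13, 19): e=[10,-2,44] → ·
  covered (6 px):
    · · · · · · · · ·
    · · · · · · · · ·
    · · · · · · · · ·
    · · · · · · · · ·
    · · · · · · · · ·
    · · · · · · · · ·
    · · · · · · · · ·
    · # # · · · · · ·
    · · · · # # # · ·
    · · · · · · · # ·
T4:
  2·area = 22  (B↔C swapped to make it positive)
  edge (6, 14)→(17, 14): d=(11,0) top-left  bias=+0
  edge (17, 14)→(6, 16): d=(-11,2) right/bottom  bias=-1
  edge (6, 16)→(6, 14): d=(0,-2) top-left  bias=+0
    (3,7)@(7, 15): e=[11,9,2] → #
    (4,7)@(9, 15): e=[11,5,6] → #
    (5,7)@(11, 15): e=[11,1,10] → #
    (6,7)@(13, 15): e=[11,-3,14] → ·
    (3,8)@(7, 17): e=[33,-13,2] → ·
    (4,8)@(9, 17): e=[33,-17,6] → ·
    (5,8)@(11, 17): e=[33,-21,10] → ·
  covered (3 px):
    · · · · · · · · ·
    · · · · · · · · ·
    · · · · · · · · ·
    · · · · · · · · ·
    · · · · · · · · ·
    · · · · · · · · ·
    · · · · · · · · ·
    · · · # # # · · ·
    · · · · · · · · ·
    · · · · · · · · ·

Z-buffer (winner per pixel, '.' = empty):
  . . . . . . . . .
  . . 2 . . . . . .
  . . 2 . . . . 1 .
  . . . . . . . 1 1
  . . . . . . . 1 1
  . . . . . . . 1 .
  . . . . . . . 1 .
  . 3 3 4 4 4 . 1 .
  . . . 0 3 3 3 . .
  . . . . . . 0 3 .

Final: 0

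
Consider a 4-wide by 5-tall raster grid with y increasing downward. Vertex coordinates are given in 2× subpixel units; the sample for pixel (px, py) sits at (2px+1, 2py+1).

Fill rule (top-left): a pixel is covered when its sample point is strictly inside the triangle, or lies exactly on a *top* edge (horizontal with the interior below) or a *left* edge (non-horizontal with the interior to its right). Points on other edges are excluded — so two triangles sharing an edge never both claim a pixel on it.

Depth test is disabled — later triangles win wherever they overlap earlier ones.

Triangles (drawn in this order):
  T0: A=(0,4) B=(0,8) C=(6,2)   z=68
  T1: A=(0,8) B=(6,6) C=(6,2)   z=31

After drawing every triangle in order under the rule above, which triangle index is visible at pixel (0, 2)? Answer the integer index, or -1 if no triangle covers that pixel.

T0:
  2·area = 24  (B↔C swapped to make it positive)
  edge (0, 4)→(6, 2): d=(6,-2) top-left  bias=+0
  edge (6, 2)→(0, 8): d=(-6,6) right/bottom  bias=-1
  edge (0, 8)→(0, 4): d=(0,-4) top-left  bias=+0
    (3,0)@(7, 1): e=[-4,0,28] → .  [on edge]
    (1,1)@(3, 3): e=[0,12,12] → X  [on edge]
    (2,1)@(5, 3): e=[4,0,20] → .  [on edge]
    (0,2)@(1, 5): e=[8,12,4] → X
    (1,2)@(3, 5): e=[12,0,12] → .  [on edge]
    (0,3)@(1, 7): e=[20,0,4] → .  [on edge]
  covered (2 px):
    . . . .
    . X . .
    X . . .
    . . . .
    . . . .
T1:
  2·area = 24  (B↔C swapped to make it positive)
  edge (0, 8)→(6, 2): d=(6,-6) top-left  bias=+0
  edge (6, 2)→(6, 6): d=(0,4) right/bottom  bias=-1
  edge (6, 6)→(0, 8): d=(-6,2) right/bottom  bias=-1
    (3,0)@(7, 1): e=[0,-4,28] → .  [on edge]
    (2,1)@(5, 3): e=[0,4,20] → X  [on edge]
    (3,1)@(7, 3): e=[12,-4,16] → .
    (1,2)@(3, 5): e=[0,12,12] → X  [on edge]
    (3,2)@(7, 5): e=[24,-4,4] → .
    (0,3)@(1, 7): e=[0,20,4] → X  [on edge]
    (1,3)@(3, 7): e=[12,12,0] → .  [on edge]
    (2,3)@(5, 7): e=[24,4,-4] → .
    (0,4)@(1, 9): e=[12,20,-8] → .
  covered (4 px):
    . . . .
    . . X .
    . X X .
    X . . .
    . . . .

Z-buffer (winner per pixel, '.' = empty):
  . . . .
  . 0 1 .
  0 1 1 .
  1 . . .
  . . . .

Final: 0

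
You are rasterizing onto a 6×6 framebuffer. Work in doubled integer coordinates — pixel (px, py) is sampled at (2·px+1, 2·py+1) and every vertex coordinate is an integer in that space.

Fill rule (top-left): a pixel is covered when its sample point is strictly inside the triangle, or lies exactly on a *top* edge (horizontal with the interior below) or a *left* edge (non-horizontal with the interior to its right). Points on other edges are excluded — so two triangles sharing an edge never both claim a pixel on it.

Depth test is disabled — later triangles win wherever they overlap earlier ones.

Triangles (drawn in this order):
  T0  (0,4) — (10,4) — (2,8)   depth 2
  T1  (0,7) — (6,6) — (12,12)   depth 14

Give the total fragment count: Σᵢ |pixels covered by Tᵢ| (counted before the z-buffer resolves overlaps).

T0:
  2·area = 40
  edge (0, 4)→(10, 4): d=(10,0) top-left  bias=+0
  edge (10, 4)→(2, 8): d=(-8,4) right/bottom  bias=-1
  edge (2, 8)→(0, 4): d=(-2,-4) top-left  bias=+0
    (0,2)@(1, 5): e=[10,28,2] → █
    (1,2)@(3, 5): e=[10,20,10] → █
    (2,2)@(5, 5): e=[10,12,18] → █
    (3,2)@(7, 5): e=[10,4,26] → █
    (4,2)@(9, 5): e=[10,-4,34] → ·
    (0,3)@(1, 7): e=[30,12,-2] → ·
    (1,3)@(3, 7): e=[30,4,6] → █
    (2,3)@(5, 7): e=[30,-4,14] → ·
    (3,3)@(7, 7): e=[30,-12,22] → ·
    (1,4)@(3, 9): e=[50,-12,2] → ·
  covered (5 px):
    · · · · · ·
    · · · · · ·
    █ █ █ █ · ·
    · █ · · · ·
    · · · · · ·
    · · · · · ·
T1:
  2·area = 42
  edge (0, 7)→(6, 6): d=(6,-1) top-left  bias=+0
  edge (6, 6)→(12, 12): d=(6,6) right/bottom  bias=-1
  edge (12, 12)→(0, 7): d=(-12,-5) top-left  bias=+0
    (0,0)@(1, 1): e=[-35,0,77] → ·  [on edge]
    (1,1)@(3, 3): e=[-21,0,63] → ·  [on edge]
    (2,2)@(5, 5): e=[-7,0,49] → ·  [on edge]
    (0,3)@(1, 7): e=[1,36,5] → █
    (1,3)@(3, 7): e=[3,24,15] → █
    (2,3)@(5, 7): e=[5,12,25] → █
    (3,3)@(7, 7): e=[7,0,35] → ·  [on edge]
    (0,4)@(1, 9): e=[13,48,-19] → ·
    (1,4)@(3, 9): e=[15,36,-9] → ·
    (2,4)@(5, 9): e=[17,24,1] → █
    (3,4)@(7, 9): e=[19,12,11] → █
    (4,4)@(9, 9): e=[21,0,21] → ·  [on edge]
    (5,5)@(11, 11): e=[35,0,7] → ·  [on edge]
  covered (5 px):
    · · · · · ·
    · · · · · ·
    · · · · · ·
    █ █ █ · · ·
    · · █ █ · ·
    · · · · · ·

Answer: 10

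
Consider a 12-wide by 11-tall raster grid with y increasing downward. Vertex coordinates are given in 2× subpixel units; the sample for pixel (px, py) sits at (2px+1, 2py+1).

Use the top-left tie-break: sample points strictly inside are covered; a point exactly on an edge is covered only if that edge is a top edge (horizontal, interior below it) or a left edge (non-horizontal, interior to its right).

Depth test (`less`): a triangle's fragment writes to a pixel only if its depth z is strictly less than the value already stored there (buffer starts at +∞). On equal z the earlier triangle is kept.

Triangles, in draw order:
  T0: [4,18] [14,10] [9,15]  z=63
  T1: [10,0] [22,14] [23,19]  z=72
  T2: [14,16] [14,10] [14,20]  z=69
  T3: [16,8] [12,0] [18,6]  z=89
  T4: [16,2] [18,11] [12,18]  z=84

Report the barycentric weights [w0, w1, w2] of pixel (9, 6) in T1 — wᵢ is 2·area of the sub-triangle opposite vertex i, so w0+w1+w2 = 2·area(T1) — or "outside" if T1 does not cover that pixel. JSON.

T0:
  2·area = 10
  edge (4, 18)→(14, 10): d=(10,-8) top-left  bias=+0
  edge (14, 10)→(9, 15): d=(-5,5) right/bottom  bias=-1
  edge (9, 15)→(4, 18): d=(-5,3) right/bottom  bias=-1
    (11,0)@(23, 1): e=[-18,0,28] → .  [on edge]
    (10,1)@(21, 3): e=[-14,0,24] → .  [on edge]
    (9,2)@(19, 5): e=[-10,0,20] → .  [on edge]
    (8,3)@(17, 7): e=[-6,0,16] → .  [on edge]
    (7,4)@(15, 9): e=[-2,0,12] → .  [on edge]
    (9,4)@(19, 9): e=[30,-20,0] → .  [on edge]
    (6,5)@(13, 11): e=[2,0,8] → .  [on edge]
    (5,6)@(11, 13): e=[6,0,4] → .  [on edge]
    (4,7)@(9, 15): e=[10,0,0] → .  [on edge]
    (3,8)@(7, 17): e=[14,0,-4] → .  [on edge]
    (2,9)@(5, 19): e=[18,0,-8] → .  [on edge]
    (1,10)@(3, 21): e=[22,0,-12] → .  [on edge]
  covered (0 px):
    . . . . . . . . . . . .
    . . . . . . . . . . . .
    . . . . . . . . . . . .
    . . . . . . . . . . . .
    . . . . . . . . . . . .
    . . . . . . . . . . . .
    . . . . . . . . . . . .
    . . . . . . . . . . . .
    . . . . . . . . . . . .
    . . . . . . . . . . . .
    . . . . . . . . . . . .
T1:
  2·area = 46
  edge (10, 0)→(22, 14): d=(12,14) right/bottom  bias=-1
  edge (22, 14)→(23, 19): d=(1,5) right/bottom  bias=-1
  edge (23, 19)→(10, 0): d=(-13,-19) top-left  bias=+0
    (7,3)@(15, 7): e=[14,28,4] → X
    (8,3)@(17, 7): e=[-14,18,42] → .
    (7,4)@(15, 9): e=[38,30,-22] → .
    (8,4)@(17, 9): e=[10,20,16] → X
    (9,4)@(19, 9): e=[-18,10,54] → .
    (10,4)@(21, 9): e=[-46,0,92] → .  [on edge]
    (8,5)@(17, 11): e=[34,22,-10] → .
    (9,5)@(19, 11): e=[6,12,28] → X
    (10,5)@(21, 11): e=[-22,2,66] → .
    (9,6)@(19, 13): e=[30,14,2] → X
    (10,6)@(21, 13): e=[2,4,40] → X
    (11,6)@(23, 13): e=[-26,-6,78] → .
    (11,9)@(23, 19): e=[46,0,0] → .  [on edge]
  covered (6 px):
    . . . . . . . . . . . .
    . . . . . . . . . . . .
    . . . . . . . . . . . .
    . . . . . . . X . . . .
    . . . . . . . . X . . .
    . . . . . . . . . X . .
    . . . . . . . . . X X .
    . . . . . . . . . . X .
    . . . . . . . . . . . .
    . . . . . . . . . . . .
    . . . . . . . . . . . .
T2:
  degenerate (2·area = 0) — covers nothing
T3:
  2·area = 24
  edge (16, 8)→(12, 0): d=(-4,-8) top-left  bias=+0
  edge (12, 0)→(18, 6): d=(6,6) right/bottom  bias=-1
  edge (18, 6)→(16, 8): d=(-2,2) right/bottom  bias=-1
    (6,0)@(13, 1): e=[4,0,20] → .  [on edge]
    (11,0)@(23, 1): e=[84,-60,0] → .  [on edge]
    (7,1)@(15, 3): e=[12,0,12] → .  [on edge]
    (10,1)@(21, 3): e=[60,-36,0] → .  [on edge]
    (7,2)@(15, 5): e=[4,12,8] → X
    (8,2)@(17, 5): e=[20,0,4] → .  [on edge]
    (9,2)@(19, 5): e=[36,-12,0] → .  [on edge]
    (7,3)@(15, 7): e=[-4,24,4] → .
    (8,3)@(17, 7): e=[12,12,0] → .  [on edge]
    (9,3)@(19, 7): e=[28,0,-4] → .  [on edge]
    (7,4)@(15, 9): e=[-12,36,0] → .  [on edge]
    (10,4)@(21, 9): e=[36,0,-12] → .  [on edge]
    (6,5)@(13, 11): e=[-36,60,0] → .  [on edge]
    (11,5)@(23, 11): e=[44,0,-20] → .  [on edge]
    (5,6)@(11, 13): e=[-60,84,0] → .  [on edge]
    (4,7)@(9, 15): e=[-84,108,0] → .  [on edge]
    (3,8)@(7, 17): e=[-108,132,0] → .  [on edge]
    (2,9)@(5, 19): e=[-132,156,0] → .  [on edge]
    (1,10)@(3, 21): e=[-156,180,0] → .  [on edge]
  covered (1 px):
    . . . . . . . . . . . .
    . . . . . . . . . . . .
    . . . . . . . X . . . .
    . . . . . . . . . . . .
    . . . . . . . . . . . .
    . . . . . . . . . . . .
    . . . . . . . . . . . .
    . . . . . . . . . . . .
    . . . . . . . . . . . .
    . . . . . . . . . . . .
    . . . . . . . . . . . .
T4:
  2·area = 68
  edge (16, 2)→(18, 11): d=(2,9) right/bottom  bias=-1
  edge (18, 11)→(12, 18): d=(-6,7) right/bottom  bias=-1
  edge (12, 18)→(16, 2): d=(4,-16) top-left  bias=+0
    (7,3)@(15, 7): e=[19,45,4] → X
    (8,3)@(17, 7): e=[1,31,36] → X
    (9,3)@(19, 7): e=[-17,17,68] → .
    (7,4)@(15, 9): e=[23,33,12] → X
    (9,4)@(19, 9): e=[-13,5,76] → .
    (7,5)@(15, 11): e=[27,21,20] → X
    (9,5)@(19, 11): e=[-9,-7,84] → .
    (7,6)@(15, 13): e=[31,9,28] → X
    (8,6)@(17, 13): e=[13,-5,60] → .
    (6,7)@(13, 15): e=[53,11,4] → X
    (7,7)@(15, 15): e=[35,-3,36] → .
    (6,8)@(13, 17): e=[57,-1,12] → .
  covered (8 px):
    . . . . . . . . . . . .
    . . . . . . . . . . . .
    . . . . . . . . . . . .
    . . . . . . . X X . . .
    . . . . . . . X X . . .
    . . . . . . . X X . . .
    . . . . . . . X . . . .
    . . . . . . X . . . . .
    . . . . . . . . . . . .
    . . . . . . . . . . . .
    . . . . . . . . . . . .

Final: [14,2,30]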